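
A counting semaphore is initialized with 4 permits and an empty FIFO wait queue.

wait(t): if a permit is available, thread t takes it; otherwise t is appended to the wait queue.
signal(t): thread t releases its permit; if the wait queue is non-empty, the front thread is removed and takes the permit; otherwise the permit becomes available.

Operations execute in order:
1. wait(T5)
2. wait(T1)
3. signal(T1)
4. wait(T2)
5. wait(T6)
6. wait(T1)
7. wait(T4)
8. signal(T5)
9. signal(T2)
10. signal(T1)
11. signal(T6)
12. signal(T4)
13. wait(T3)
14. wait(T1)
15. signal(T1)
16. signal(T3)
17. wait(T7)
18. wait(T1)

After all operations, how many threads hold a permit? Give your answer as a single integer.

Step 1: wait(T5) -> count=3 queue=[] holders={T5}
Step 2: wait(T1) -> count=2 queue=[] holders={T1,T5}
Step 3: signal(T1) -> count=3 queue=[] holders={T5}
Step 4: wait(T2) -> count=2 queue=[] holders={T2,T5}
Step 5: wait(T6) -> count=1 queue=[] holders={T2,T5,T6}
Step 6: wait(T1) -> count=0 queue=[] holders={T1,T2,T5,T6}
Step 7: wait(T4) -> count=0 queue=[T4] holders={T1,T2,T5,T6}
Step 8: signal(T5) -> count=0 queue=[] holders={T1,T2,T4,T6}
Step 9: signal(T2) -> count=1 queue=[] holders={T1,T4,T6}
Step 10: signal(T1) -> count=2 queue=[] holders={T4,T6}
Step 11: signal(T6) -> count=3 queue=[] holders={T4}
Step 12: signal(T4) -> count=4 queue=[] holders={none}
Step 13: wait(T3) -> count=3 queue=[] holders={T3}
Step 14: wait(T1) -> count=2 queue=[] holders={T1,T3}
Step 15: signal(T1) -> count=3 queue=[] holders={T3}
Step 16: signal(T3) -> count=4 queue=[] holders={none}
Step 17: wait(T7) -> count=3 queue=[] holders={T7}
Step 18: wait(T1) -> count=2 queue=[] holders={T1,T7}
Final holders: {T1,T7} -> 2 thread(s)

Answer: 2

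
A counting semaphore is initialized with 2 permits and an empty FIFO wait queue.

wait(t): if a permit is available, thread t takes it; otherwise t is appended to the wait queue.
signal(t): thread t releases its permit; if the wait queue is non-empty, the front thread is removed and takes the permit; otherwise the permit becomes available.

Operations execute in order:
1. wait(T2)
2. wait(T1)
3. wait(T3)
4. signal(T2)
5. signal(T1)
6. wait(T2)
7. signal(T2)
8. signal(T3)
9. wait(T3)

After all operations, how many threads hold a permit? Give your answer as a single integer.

Answer: 1

Derivation:
Step 1: wait(T2) -> count=1 queue=[] holders={T2}
Step 2: wait(T1) -> count=0 queue=[] holders={T1,T2}
Step 3: wait(T3) -> count=0 queue=[T3] holders={T1,T2}
Step 4: signal(T2) -> count=0 queue=[] holders={T1,T3}
Step 5: signal(T1) -> count=1 queue=[] holders={T3}
Step 6: wait(T2) -> count=0 queue=[] holders={T2,T3}
Step 7: signal(T2) -> count=1 queue=[] holders={T3}
Step 8: signal(T3) -> count=2 queue=[] holders={none}
Step 9: wait(T3) -> count=1 queue=[] holders={T3}
Final holders: {T3} -> 1 thread(s)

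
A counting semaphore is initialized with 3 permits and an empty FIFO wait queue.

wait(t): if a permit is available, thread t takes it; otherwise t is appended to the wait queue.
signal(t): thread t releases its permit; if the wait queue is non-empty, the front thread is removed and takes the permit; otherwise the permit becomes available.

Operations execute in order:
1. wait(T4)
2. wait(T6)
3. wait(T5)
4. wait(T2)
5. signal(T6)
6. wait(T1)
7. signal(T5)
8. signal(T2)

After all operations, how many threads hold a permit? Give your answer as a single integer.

Step 1: wait(T4) -> count=2 queue=[] holders={T4}
Step 2: wait(T6) -> count=1 queue=[] holders={T4,T6}
Step 3: wait(T5) -> count=0 queue=[] holders={T4,T5,T6}
Step 4: wait(T2) -> count=0 queue=[T2] holders={T4,T5,T6}
Step 5: signal(T6) -> count=0 queue=[] holders={T2,T4,T5}
Step 6: wait(T1) -> count=0 queue=[T1] holders={T2,T4,T5}
Step 7: signal(T5) -> count=0 queue=[] holders={T1,T2,T4}
Step 8: signal(T2) -> count=1 queue=[] holders={T1,T4}
Final holders: {T1,T4} -> 2 thread(s)

Answer: 2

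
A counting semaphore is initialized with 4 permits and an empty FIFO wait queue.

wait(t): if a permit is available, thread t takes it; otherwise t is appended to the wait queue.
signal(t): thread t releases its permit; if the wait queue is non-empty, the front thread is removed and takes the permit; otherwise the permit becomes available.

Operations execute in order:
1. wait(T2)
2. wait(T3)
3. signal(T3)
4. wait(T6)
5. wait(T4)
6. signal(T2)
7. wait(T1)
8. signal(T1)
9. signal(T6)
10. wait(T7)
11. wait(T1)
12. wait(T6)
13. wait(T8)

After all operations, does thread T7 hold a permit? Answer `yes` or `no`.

Answer: yes

Derivation:
Step 1: wait(T2) -> count=3 queue=[] holders={T2}
Step 2: wait(T3) -> count=2 queue=[] holders={T2,T3}
Step 3: signal(T3) -> count=3 queue=[] holders={T2}
Step 4: wait(T6) -> count=2 queue=[] holders={T2,T6}
Step 5: wait(T4) -> count=1 queue=[] holders={T2,T4,T6}
Step 6: signal(T2) -> count=2 queue=[] holders={T4,T6}
Step 7: wait(T1) -> count=1 queue=[] holders={T1,T4,T6}
Step 8: signal(T1) -> count=2 queue=[] holders={T4,T6}
Step 9: signal(T6) -> count=3 queue=[] holders={T4}
Step 10: wait(T7) -> count=2 queue=[] holders={T4,T7}
Step 11: wait(T1) -> count=1 queue=[] holders={T1,T4,T7}
Step 12: wait(T6) -> count=0 queue=[] holders={T1,T4,T6,T7}
Step 13: wait(T8) -> count=0 queue=[T8] holders={T1,T4,T6,T7}
Final holders: {T1,T4,T6,T7} -> T7 in holders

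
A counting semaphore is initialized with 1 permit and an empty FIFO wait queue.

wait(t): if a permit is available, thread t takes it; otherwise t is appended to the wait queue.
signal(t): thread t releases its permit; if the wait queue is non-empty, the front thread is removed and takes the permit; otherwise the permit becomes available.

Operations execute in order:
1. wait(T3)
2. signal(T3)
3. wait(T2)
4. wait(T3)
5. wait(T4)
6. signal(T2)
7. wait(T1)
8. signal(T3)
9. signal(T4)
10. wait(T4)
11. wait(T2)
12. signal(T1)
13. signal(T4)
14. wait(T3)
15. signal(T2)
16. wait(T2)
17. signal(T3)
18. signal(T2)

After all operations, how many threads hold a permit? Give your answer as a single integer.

Answer: 0

Derivation:
Step 1: wait(T3) -> count=0 queue=[] holders={T3}
Step 2: signal(T3) -> count=1 queue=[] holders={none}
Step 3: wait(T2) -> count=0 queue=[] holders={T2}
Step 4: wait(T3) -> count=0 queue=[T3] holders={T2}
Step 5: wait(T4) -> count=0 queue=[T3,T4] holders={T2}
Step 6: signal(T2) -> count=0 queue=[T4] holders={T3}
Step 7: wait(T1) -> count=0 queue=[T4,T1] holders={T3}
Step 8: signal(T3) -> count=0 queue=[T1] holders={T4}
Step 9: signal(T4) -> count=0 queue=[] holders={T1}
Step 10: wait(T4) -> count=0 queue=[T4] holders={T1}
Step 11: wait(T2) -> count=0 queue=[T4,T2] holders={T1}
Step 12: signal(T1) -> count=0 queue=[T2] holders={T4}
Step 13: signal(T4) -> count=0 queue=[] holders={T2}
Step 14: wait(T3) -> count=0 queue=[T3] holders={T2}
Step 15: signal(T2) -> count=0 queue=[] holders={T3}
Step 16: wait(T2) -> count=0 queue=[T2] holders={T3}
Step 17: signal(T3) -> count=0 queue=[] holders={T2}
Step 18: signal(T2) -> count=1 queue=[] holders={none}
Final holders: {none} -> 0 thread(s)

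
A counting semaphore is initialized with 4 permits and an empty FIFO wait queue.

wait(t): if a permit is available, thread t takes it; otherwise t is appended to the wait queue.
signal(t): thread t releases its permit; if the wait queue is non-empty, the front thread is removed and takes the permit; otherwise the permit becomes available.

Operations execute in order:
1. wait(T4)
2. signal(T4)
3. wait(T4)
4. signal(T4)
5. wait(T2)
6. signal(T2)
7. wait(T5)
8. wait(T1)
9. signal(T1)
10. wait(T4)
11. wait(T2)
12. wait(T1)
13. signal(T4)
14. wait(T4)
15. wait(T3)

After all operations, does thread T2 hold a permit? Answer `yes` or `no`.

Step 1: wait(T4) -> count=3 queue=[] holders={T4}
Step 2: signal(T4) -> count=4 queue=[] holders={none}
Step 3: wait(T4) -> count=3 queue=[] holders={T4}
Step 4: signal(T4) -> count=4 queue=[] holders={none}
Step 5: wait(T2) -> count=3 queue=[] holders={T2}
Step 6: signal(T2) -> count=4 queue=[] holders={none}
Step 7: wait(T5) -> count=3 queue=[] holders={T5}
Step 8: wait(T1) -> count=2 queue=[] holders={T1,T5}
Step 9: signal(T1) -> count=3 queue=[] holders={T5}
Step 10: wait(T4) -> count=2 queue=[] holders={T4,T5}
Step 11: wait(T2) -> count=1 queue=[] holders={T2,T4,T5}
Step 12: wait(T1) -> count=0 queue=[] holders={T1,T2,T4,T5}
Step 13: signal(T4) -> count=1 queue=[] holders={T1,T2,T5}
Step 14: wait(T4) -> count=0 queue=[] holders={T1,T2,T4,T5}
Step 15: wait(T3) -> count=0 queue=[T3] holders={T1,T2,T4,T5}
Final holders: {T1,T2,T4,T5} -> T2 in holders

Answer: yes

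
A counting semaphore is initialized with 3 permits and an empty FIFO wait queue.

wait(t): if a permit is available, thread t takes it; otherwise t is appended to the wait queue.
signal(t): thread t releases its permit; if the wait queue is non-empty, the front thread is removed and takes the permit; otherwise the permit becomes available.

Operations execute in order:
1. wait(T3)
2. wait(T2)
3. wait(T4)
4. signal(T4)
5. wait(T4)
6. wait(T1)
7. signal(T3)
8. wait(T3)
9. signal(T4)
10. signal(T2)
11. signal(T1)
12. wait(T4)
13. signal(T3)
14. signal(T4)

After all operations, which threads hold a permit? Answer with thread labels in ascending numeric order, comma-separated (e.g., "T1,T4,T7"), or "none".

Step 1: wait(T3) -> count=2 queue=[] holders={T3}
Step 2: wait(T2) -> count=1 queue=[] holders={T2,T3}
Step 3: wait(T4) -> count=0 queue=[] holders={T2,T3,T4}
Step 4: signal(T4) -> count=1 queue=[] holders={T2,T3}
Step 5: wait(T4) -> count=0 queue=[] holders={T2,T3,T4}
Step 6: wait(T1) -> count=0 queue=[T1] holders={T2,T3,T4}
Step 7: signal(T3) -> count=0 queue=[] holders={T1,T2,T4}
Step 8: wait(T3) -> count=0 queue=[T3] holders={T1,T2,T4}
Step 9: signal(T4) -> count=0 queue=[] holders={T1,T2,T3}
Step 10: signal(T2) -> count=1 queue=[] holders={T1,T3}
Step 11: signal(T1) -> count=2 queue=[] holders={T3}
Step 12: wait(T4) -> count=1 queue=[] holders={T3,T4}
Step 13: signal(T3) -> count=2 queue=[] holders={T4}
Step 14: signal(T4) -> count=3 queue=[] holders={none}
Final holders: none

Answer: none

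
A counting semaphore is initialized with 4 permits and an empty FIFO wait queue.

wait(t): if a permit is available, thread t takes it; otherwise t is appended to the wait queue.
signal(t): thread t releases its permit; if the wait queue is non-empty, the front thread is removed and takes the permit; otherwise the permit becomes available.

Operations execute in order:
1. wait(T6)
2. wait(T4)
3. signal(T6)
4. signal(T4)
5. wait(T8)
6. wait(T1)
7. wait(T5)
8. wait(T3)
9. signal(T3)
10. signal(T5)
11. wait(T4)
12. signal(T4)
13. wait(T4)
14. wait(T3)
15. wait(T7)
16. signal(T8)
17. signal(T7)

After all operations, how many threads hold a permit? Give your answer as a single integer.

Answer: 3

Derivation:
Step 1: wait(T6) -> count=3 queue=[] holders={T6}
Step 2: wait(T4) -> count=2 queue=[] holders={T4,T6}
Step 3: signal(T6) -> count=3 queue=[] holders={T4}
Step 4: signal(T4) -> count=4 queue=[] holders={none}
Step 5: wait(T8) -> count=3 queue=[] holders={T8}
Step 6: wait(T1) -> count=2 queue=[] holders={T1,T8}
Step 7: wait(T5) -> count=1 queue=[] holders={T1,T5,T8}
Step 8: wait(T3) -> count=0 queue=[] holders={T1,T3,T5,T8}
Step 9: signal(T3) -> count=1 queue=[] holders={T1,T5,T8}
Step 10: signal(T5) -> count=2 queue=[] holders={T1,T8}
Step 11: wait(T4) -> count=1 queue=[] holders={T1,T4,T8}
Step 12: signal(T4) -> count=2 queue=[] holders={T1,T8}
Step 13: wait(T4) -> count=1 queue=[] holders={T1,T4,T8}
Step 14: wait(T3) -> count=0 queue=[] holders={T1,T3,T4,T8}
Step 15: wait(T7) -> count=0 queue=[T7] holders={T1,T3,T4,T8}
Step 16: signal(T8) -> count=0 queue=[] holders={T1,T3,T4,T7}
Step 17: signal(T7) -> count=1 queue=[] holders={T1,T3,T4}
Final holders: {T1,T3,T4} -> 3 thread(s)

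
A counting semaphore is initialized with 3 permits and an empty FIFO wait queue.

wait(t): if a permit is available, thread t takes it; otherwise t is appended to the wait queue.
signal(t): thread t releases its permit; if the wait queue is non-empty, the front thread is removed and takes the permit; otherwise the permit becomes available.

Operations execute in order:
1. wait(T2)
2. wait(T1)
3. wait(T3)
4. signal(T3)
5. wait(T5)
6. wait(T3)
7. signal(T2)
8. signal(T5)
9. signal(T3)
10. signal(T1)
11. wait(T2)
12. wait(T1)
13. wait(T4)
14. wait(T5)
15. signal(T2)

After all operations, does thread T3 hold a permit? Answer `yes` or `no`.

Answer: no

Derivation:
Step 1: wait(T2) -> count=2 queue=[] holders={T2}
Step 2: wait(T1) -> count=1 queue=[] holders={T1,T2}
Step 3: wait(T3) -> count=0 queue=[] holders={T1,T2,T3}
Step 4: signal(T3) -> count=1 queue=[] holders={T1,T2}
Step 5: wait(T5) -> count=0 queue=[] holders={T1,T2,T5}
Step 6: wait(T3) -> count=0 queue=[T3] holders={T1,T2,T5}
Step 7: signal(T2) -> count=0 queue=[] holders={T1,T3,T5}
Step 8: signal(T5) -> count=1 queue=[] holders={T1,T3}
Step 9: signal(T3) -> count=2 queue=[] holders={T1}
Step 10: signal(T1) -> count=3 queue=[] holders={none}
Step 11: wait(T2) -> count=2 queue=[] holders={T2}
Step 12: wait(T1) -> count=1 queue=[] holders={T1,T2}
Step 13: wait(T4) -> count=0 queue=[] holders={T1,T2,T4}
Step 14: wait(T5) -> count=0 queue=[T5] holders={T1,T2,T4}
Step 15: signal(T2) -> count=0 queue=[] holders={T1,T4,T5}
Final holders: {T1,T4,T5} -> T3 not in holders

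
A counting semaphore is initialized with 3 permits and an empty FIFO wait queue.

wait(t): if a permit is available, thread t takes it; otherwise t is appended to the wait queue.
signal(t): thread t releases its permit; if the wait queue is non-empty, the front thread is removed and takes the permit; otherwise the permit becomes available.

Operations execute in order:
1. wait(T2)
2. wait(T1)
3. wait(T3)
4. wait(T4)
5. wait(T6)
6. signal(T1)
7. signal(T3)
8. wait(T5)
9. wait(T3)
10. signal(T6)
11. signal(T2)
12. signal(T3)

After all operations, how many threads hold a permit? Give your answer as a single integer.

Step 1: wait(T2) -> count=2 queue=[] holders={T2}
Step 2: wait(T1) -> count=1 queue=[] holders={T1,T2}
Step 3: wait(T3) -> count=0 queue=[] holders={T1,T2,T3}
Step 4: wait(T4) -> count=0 queue=[T4] holders={T1,T2,T3}
Step 5: wait(T6) -> count=0 queue=[T4,T6] holders={T1,T2,T3}
Step 6: signal(T1) -> count=0 queue=[T6] holders={T2,T3,T4}
Step 7: signal(T3) -> count=0 queue=[] holders={T2,T4,T6}
Step 8: wait(T5) -> count=0 queue=[T5] holders={T2,T4,T6}
Step 9: wait(T3) -> count=0 queue=[T5,T3] holders={T2,T4,T6}
Step 10: signal(T6) -> count=0 queue=[T3] holders={T2,T4,T5}
Step 11: signal(T2) -> count=0 queue=[] holders={T3,T4,T5}
Step 12: signal(T3) -> count=1 queue=[] holders={T4,T5}
Final holders: {T4,T5} -> 2 thread(s)

Answer: 2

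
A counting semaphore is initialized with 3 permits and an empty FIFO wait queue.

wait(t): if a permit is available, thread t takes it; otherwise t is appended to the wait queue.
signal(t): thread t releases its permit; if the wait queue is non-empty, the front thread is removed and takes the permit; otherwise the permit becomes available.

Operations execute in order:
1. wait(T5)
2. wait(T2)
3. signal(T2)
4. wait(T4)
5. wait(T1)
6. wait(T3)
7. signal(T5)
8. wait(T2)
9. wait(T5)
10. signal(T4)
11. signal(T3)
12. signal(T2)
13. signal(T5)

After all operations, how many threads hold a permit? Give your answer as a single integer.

Step 1: wait(T5) -> count=2 queue=[] holders={T5}
Step 2: wait(T2) -> count=1 queue=[] holders={T2,T5}
Step 3: signal(T2) -> count=2 queue=[] holders={T5}
Step 4: wait(T4) -> count=1 queue=[] holders={T4,T5}
Step 5: wait(T1) -> count=0 queue=[] holders={T1,T4,T5}
Step 6: wait(T3) -> count=0 queue=[T3] holders={T1,T4,T5}
Step 7: signal(T5) -> count=0 queue=[] holders={T1,T3,T4}
Step 8: wait(T2) -> count=0 queue=[T2] holders={T1,T3,T4}
Step 9: wait(T5) -> count=0 queue=[T2,T5] holders={T1,T3,T4}
Step 10: signal(T4) -> count=0 queue=[T5] holders={T1,T2,T3}
Step 11: signal(T3) -> count=0 queue=[] holders={T1,T2,T5}
Step 12: signal(T2) -> count=1 queue=[] holders={T1,T5}
Step 13: signal(T5) -> count=2 queue=[] holders={T1}
Final holders: {T1} -> 1 thread(s)

Answer: 1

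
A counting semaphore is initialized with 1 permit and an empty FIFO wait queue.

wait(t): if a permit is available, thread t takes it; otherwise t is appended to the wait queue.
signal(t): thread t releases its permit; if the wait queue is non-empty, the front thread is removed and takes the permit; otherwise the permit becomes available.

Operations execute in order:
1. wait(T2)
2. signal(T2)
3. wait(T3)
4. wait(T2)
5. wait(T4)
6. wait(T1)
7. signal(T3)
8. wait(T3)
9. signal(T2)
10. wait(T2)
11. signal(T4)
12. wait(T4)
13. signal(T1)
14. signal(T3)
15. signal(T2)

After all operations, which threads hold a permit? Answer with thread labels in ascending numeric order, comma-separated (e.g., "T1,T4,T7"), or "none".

Step 1: wait(T2) -> count=0 queue=[] holders={T2}
Step 2: signal(T2) -> count=1 queue=[] holders={none}
Step 3: wait(T3) -> count=0 queue=[] holders={T3}
Step 4: wait(T2) -> count=0 queue=[T2] holders={T3}
Step 5: wait(T4) -> count=0 queue=[T2,T4] holders={T3}
Step 6: wait(T1) -> count=0 queue=[T2,T4,T1] holders={T3}
Step 7: signal(T3) -> count=0 queue=[T4,T1] holders={T2}
Step 8: wait(T3) -> count=0 queue=[T4,T1,T3] holders={T2}
Step 9: signal(T2) -> count=0 queue=[T1,T3] holders={T4}
Step 10: wait(T2) -> count=0 queue=[T1,T3,T2] holders={T4}
Step 11: signal(T4) -> count=0 queue=[T3,T2] holders={T1}
Step 12: wait(T4) -> count=0 queue=[T3,T2,T4] holders={T1}
Step 13: signal(T1) -> count=0 queue=[T2,T4] holders={T3}
Step 14: signal(T3) -> count=0 queue=[T4] holders={T2}
Step 15: signal(T2) -> count=0 queue=[] holders={T4}
Final holders: T4

Answer: T4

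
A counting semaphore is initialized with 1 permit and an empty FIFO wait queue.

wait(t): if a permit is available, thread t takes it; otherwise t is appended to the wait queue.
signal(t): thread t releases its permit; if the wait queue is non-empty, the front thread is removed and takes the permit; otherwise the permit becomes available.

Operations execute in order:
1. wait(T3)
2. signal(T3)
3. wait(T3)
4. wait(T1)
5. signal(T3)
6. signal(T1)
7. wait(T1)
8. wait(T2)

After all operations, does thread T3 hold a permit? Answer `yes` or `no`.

Answer: no

Derivation:
Step 1: wait(T3) -> count=0 queue=[] holders={T3}
Step 2: signal(T3) -> count=1 queue=[] holders={none}
Step 3: wait(T3) -> count=0 queue=[] holders={T3}
Step 4: wait(T1) -> count=0 queue=[T1] holders={T3}
Step 5: signal(T3) -> count=0 queue=[] holders={T1}
Step 6: signal(T1) -> count=1 queue=[] holders={none}
Step 7: wait(T1) -> count=0 queue=[] holders={T1}
Step 8: wait(T2) -> count=0 queue=[T2] holders={T1}
Final holders: {T1} -> T3 not in holders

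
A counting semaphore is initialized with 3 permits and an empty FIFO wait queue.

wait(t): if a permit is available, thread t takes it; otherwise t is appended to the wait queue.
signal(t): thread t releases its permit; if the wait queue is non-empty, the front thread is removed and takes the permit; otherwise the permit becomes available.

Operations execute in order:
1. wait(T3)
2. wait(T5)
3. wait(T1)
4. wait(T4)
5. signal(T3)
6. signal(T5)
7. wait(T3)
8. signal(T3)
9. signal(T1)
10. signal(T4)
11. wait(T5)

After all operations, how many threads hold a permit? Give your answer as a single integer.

Answer: 1

Derivation:
Step 1: wait(T3) -> count=2 queue=[] holders={T3}
Step 2: wait(T5) -> count=1 queue=[] holders={T3,T5}
Step 3: wait(T1) -> count=0 queue=[] holders={T1,T3,T5}
Step 4: wait(T4) -> count=0 queue=[T4] holders={T1,T3,T5}
Step 5: signal(T3) -> count=0 queue=[] holders={T1,T4,T5}
Step 6: signal(T5) -> count=1 queue=[] holders={T1,T4}
Step 7: wait(T3) -> count=0 queue=[] holders={T1,T3,T4}
Step 8: signal(T3) -> count=1 queue=[] holders={T1,T4}
Step 9: signal(T1) -> count=2 queue=[] holders={T4}
Step 10: signal(T4) -> count=3 queue=[] holders={none}
Step 11: wait(T5) -> count=2 queue=[] holders={T5}
Final holders: {T5} -> 1 thread(s)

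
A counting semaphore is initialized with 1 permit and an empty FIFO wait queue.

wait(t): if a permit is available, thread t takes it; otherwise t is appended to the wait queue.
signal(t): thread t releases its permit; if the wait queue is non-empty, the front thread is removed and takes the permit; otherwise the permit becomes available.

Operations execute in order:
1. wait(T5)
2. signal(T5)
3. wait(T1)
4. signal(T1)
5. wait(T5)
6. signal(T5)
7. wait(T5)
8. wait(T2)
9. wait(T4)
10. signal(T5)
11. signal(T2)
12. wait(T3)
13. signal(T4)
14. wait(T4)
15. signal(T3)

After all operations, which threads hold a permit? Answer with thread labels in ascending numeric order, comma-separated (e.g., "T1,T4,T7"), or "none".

Step 1: wait(T5) -> count=0 queue=[] holders={T5}
Step 2: signal(T5) -> count=1 queue=[] holders={none}
Step 3: wait(T1) -> count=0 queue=[] holders={T1}
Step 4: signal(T1) -> count=1 queue=[] holders={none}
Step 5: wait(T5) -> count=0 queue=[] holders={T5}
Step 6: signal(T5) -> count=1 queue=[] holders={none}
Step 7: wait(T5) -> count=0 queue=[] holders={T5}
Step 8: wait(T2) -> count=0 queue=[T2] holders={T5}
Step 9: wait(T4) -> count=0 queue=[T2,T4] holders={T5}
Step 10: signal(T5) -> count=0 queue=[T4] holders={T2}
Step 11: signal(T2) -> count=0 queue=[] holders={T4}
Step 12: wait(T3) -> count=0 queue=[T3] holders={T4}
Step 13: signal(T4) -> count=0 queue=[] holders={T3}
Step 14: wait(T4) -> count=0 queue=[T4] holders={T3}
Step 15: signal(T3) -> count=0 queue=[] holders={T4}
Final holders: T4

Answer: T4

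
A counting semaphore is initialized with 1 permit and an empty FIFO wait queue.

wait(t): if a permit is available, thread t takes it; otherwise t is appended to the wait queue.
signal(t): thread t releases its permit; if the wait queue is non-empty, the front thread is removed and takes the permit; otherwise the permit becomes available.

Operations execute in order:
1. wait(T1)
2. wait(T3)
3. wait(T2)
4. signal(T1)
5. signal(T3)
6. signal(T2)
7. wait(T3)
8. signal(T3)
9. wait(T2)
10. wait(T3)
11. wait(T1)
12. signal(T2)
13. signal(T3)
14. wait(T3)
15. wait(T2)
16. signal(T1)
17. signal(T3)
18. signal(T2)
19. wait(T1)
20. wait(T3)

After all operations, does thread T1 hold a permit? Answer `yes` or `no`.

Answer: yes

Derivation:
Step 1: wait(T1) -> count=0 queue=[] holders={T1}
Step 2: wait(T3) -> count=0 queue=[T3] holders={T1}
Step 3: wait(T2) -> count=0 queue=[T3,T2] holders={T1}
Step 4: signal(T1) -> count=0 queue=[T2] holders={T3}
Step 5: signal(T3) -> count=0 queue=[] holders={T2}
Step 6: signal(T2) -> count=1 queue=[] holders={none}
Step 7: wait(T3) -> count=0 queue=[] holders={T3}
Step 8: signal(T3) -> count=1 queue=[] holders={none}
Step 9: wait(T2) -> count=0 queue=[] holders={T2}
Step 10: wait(T3) -> count=0 queue=[T3] holders={T2}
Step 11: wait(T1) -> count=0 queue=[T3,T1] holders={T2}
Step 12: signal(T2) -> count=0 queue=[T1] holders={T3}
Step 13: signal(T3) -> count=0 queue=[] holders={T1}
Step 14: wait(T3) -> count=0 queue=[T3] holders={T1}
Step 15: wait(T2) -> count=0 queue=[T3,T2] holders={T1}
Step 16: signal(T1) -> count=0 queue=[T2] holders={T3}
Step 17: signal(T3) -> count=0 queue=[] holders={T2}
Step 18: signal(T2) -> count=1 queue=[] holders={none}
Step 19: wait(T1) -> count=0 queue=[] holders={T1}
Step 20: wait(T3) -> count=0 queue=[T3] holders={T1}
Final holders: {T1} -> T1 in holders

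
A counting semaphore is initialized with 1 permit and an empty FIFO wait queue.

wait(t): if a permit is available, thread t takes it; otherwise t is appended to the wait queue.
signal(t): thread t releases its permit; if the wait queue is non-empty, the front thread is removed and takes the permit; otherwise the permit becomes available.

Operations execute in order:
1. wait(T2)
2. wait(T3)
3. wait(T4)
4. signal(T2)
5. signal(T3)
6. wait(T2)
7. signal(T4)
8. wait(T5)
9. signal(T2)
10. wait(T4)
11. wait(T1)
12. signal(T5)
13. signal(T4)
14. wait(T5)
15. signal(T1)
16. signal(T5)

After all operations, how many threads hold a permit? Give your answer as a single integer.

Step 1: wait(T2) -> count=0 queue=[] holders={T2}
Step 2: wait(T3) -> count=0 queue=[T3] holders={T2}
Step 3: wait(T4) -> count=0 queue=[T3,T4] holders={T2}
Step 4: signal(T2) -> count=0 queue=[T4] holders={T3}
Step 5: signal(T3) -> count=0 queue=[] holders={T4}
Step 6: wait(T2) -> count=0 queue=[T2] holders={T4}
Step 7: signal(T4) -> count=0 queue=[] holders={T2}
Step 8: wait(T5) -> count=0 queue=[T5] holders={T2}
Step 9: signal(T2) -> count=0 queue=[] holders={T5}
Step 10: wait(T4) -> count=0 queue=[T4] holders={T5}
Step 11: wait(T1) -> count=0 queue=[T4,T1] holders={T5}
Step 12: signal(T5) -> count=0 queue=[T1] holders={T4}
Step 13: signal(T4) -> count=0 queue=[] holders={T1}
Step 14: wait(T5) -> count=0 queue=[T5] holders={T1}
Step 15: signal(T1) -> count=0 queue=[] holders={T5}
Step 16: signal(T5) -> count=1 queue=[] holders={none}
Final holders: {none} -> 0 thread(s)

Answer: 0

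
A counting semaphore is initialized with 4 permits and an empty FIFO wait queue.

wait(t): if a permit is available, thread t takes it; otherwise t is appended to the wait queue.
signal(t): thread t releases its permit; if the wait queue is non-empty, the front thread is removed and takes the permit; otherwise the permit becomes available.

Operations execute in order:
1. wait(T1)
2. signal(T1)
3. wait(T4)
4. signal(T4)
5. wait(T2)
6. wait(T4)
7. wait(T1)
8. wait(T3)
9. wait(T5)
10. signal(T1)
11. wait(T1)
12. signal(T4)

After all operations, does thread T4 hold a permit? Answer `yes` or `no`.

Answer: no

Derivation:
Step 1: wait(T1) -> count=3 queue=[] holders={T1}
Step 2: signal(T1) -> count=4 queue=[] holders={none}
Step 3: wait(T4) -> count=3 queue=[] holders={T4}
Step 4: signal(T4) -> count=4 queue=[] holders={none}
Step 5: wait(T2) -> count=3 queue=[] holders={T2}
Step 6: wait(T4) -> count=2 queue=[] holders={T2,T4}
Step 7: wait(T1) -> count=1 queue=[] holders={T1,T2,T4}
Step 8: wait(T3) -> count=0 queue=[] holders={T1,T2,T3,T4}
Step 9: wait(T5) -> count=0 queue=[T5] holders={T1,T2,T3,T4}
Step 10: signal(T1) -> count=0 queue=[] holders={T2,T3,T4,T5}
Step 11: wait(T1) -> count=0 queue=[T1] holders={T2,T3,T4,T5}
Step 12: signal(T4) -> count=0 queue=[] holders={T1,T2,T3,T5}
Final holders: {T1,T2,T3,T5} -> T4 not in holders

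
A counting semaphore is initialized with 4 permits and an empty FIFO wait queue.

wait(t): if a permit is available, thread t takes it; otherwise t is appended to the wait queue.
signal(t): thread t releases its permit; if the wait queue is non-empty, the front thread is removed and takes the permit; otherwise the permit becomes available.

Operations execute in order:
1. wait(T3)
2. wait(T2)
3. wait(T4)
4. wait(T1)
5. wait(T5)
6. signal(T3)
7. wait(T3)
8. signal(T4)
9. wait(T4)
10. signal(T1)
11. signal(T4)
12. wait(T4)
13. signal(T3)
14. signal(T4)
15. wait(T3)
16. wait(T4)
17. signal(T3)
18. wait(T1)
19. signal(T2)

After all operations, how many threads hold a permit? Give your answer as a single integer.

Answer: 3

Derivation:
Step 1: wait(T3) -> count=3 queue=[] holders={T3}
Step 2: wait(T2) -> count=2 queue=[] holders={T2,T3}
Step 3: wait(T4) -> count=1 queue=[] holders={T2,T3,T4}
Step 4: wait(T1) -> count=0 queue=[] holders={T1,T2,T3,T4}
Step 5: wait(T5) -> count=0 queue=[T5] holders={T1,T2,T3,T4}
Step 6: signal(T3) -> count=0 queue=[] holders={T1,T2,T4,T5}
Step 7: wait(T3) -> count=0 queue=[T3] holders={T1,T2,T4,T5}
Step 8: signal(T4) -> count=0 queue=[] holders={T1,T2,T3,T5}
Step 9: wait(T4) -> count=0 queue=[T4] holders={T1,T2,T3,T5}
Step 10: signal(T1) -> count=0 queue=[] holders={T2,T3,T4,T5}
Step 11: signal(T4) -> count=1 queue=[] holders={T2,T3,T5}
Step 12: wait(T4) -> count=0 queue=[] holders={T2,T3,T4,T5}
Step 13: signal(T3) -> count=1 queue=[] holders={T2,T4,T5}
Step 14: signal(T4) -> count=2 queue=[] holders={T2,T5}
Step 15: wait(T3) -> count=1 queue=[] holders={T2,T3,T5}
Step 16: wait(T4) -> count=0 queue=[] holders={T2,T3,T4,T5}
Step 17: signal(T3) -> count=1 queue=[] holders={T2,T4,T5}
Step 18: wait(T1) -> count=0 queue=[] holders={T1,T2,T4,T5}
Step 19: signal(T2) -> count=1 queue=[] holders={T1,T4,T5}
Final holders: {T1,T4,T5} -> 3 thread(s)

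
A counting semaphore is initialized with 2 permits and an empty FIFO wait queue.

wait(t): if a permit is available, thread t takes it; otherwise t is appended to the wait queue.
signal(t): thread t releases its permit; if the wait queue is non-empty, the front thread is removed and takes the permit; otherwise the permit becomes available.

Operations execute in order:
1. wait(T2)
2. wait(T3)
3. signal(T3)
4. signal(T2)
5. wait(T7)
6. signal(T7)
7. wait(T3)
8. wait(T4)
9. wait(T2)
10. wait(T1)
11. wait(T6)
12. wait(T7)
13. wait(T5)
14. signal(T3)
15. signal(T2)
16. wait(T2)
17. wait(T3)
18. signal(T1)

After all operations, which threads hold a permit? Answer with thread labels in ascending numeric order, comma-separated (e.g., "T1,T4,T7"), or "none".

Step 1: wait(T2) -> count=1 queue=[] holders={T2}
Step 2: wait(T3) -> count=0 queue=[] holders={T2,T3}
Step 3: signal(T3) -> count=1 queue=[] holders={T2}
Step 4: signal(T2) -> count=2 queue=[] holders={none}
Step 5: wait(T7) -> count=1 queue=[] holders={T7}
Step 6: signal(T7) -> count=2 queue=[] holders={none}
Step 7: wait(T3) -> count=1 queue=[] holders={T3}
Step 8: wait(T4) -> count=0 queue=[] holders={T3,T4}
Step 9: wait(T2) -> count=0 queue=[T2] holders={T3,T4}
Step 10: wait(T1) -> count=0 queue=[T2,T1] holders={T3,T4}
Step 11: wait(T6) -> count=0 queue=[T2,T1,T6] holders={T3,T4}
Step 12: wait(T7) -> count=0 queue=[T2,T1,T6,T7] holders={T3,T4}
Step 13: wait(T5) -> count=0 queue=[T2,T1,T6,T7,T5] holders={T3,T4}
Step 14: signal(T3) -> count=0 queue=[T1,T6,T7,T5] holders={T2,T4}
Step 15: signal(T2) -> count=0 queue=[T6,T7,T5] holders={T1,T4}
Step 16: wait(T2) -> count=0 queue=[T6,T7,T5,T2] holders={T1,T4}
Step 17: wait(T3) -> count=0 queue=[T6,T7,T5,T2,T3] holders={T1,T4}
Step 18: signal(T1) -> count=0 queue=[T7,T5,T2,T3] holders={T4,T6}
Final holders: T4,T6

Answer: T4,T6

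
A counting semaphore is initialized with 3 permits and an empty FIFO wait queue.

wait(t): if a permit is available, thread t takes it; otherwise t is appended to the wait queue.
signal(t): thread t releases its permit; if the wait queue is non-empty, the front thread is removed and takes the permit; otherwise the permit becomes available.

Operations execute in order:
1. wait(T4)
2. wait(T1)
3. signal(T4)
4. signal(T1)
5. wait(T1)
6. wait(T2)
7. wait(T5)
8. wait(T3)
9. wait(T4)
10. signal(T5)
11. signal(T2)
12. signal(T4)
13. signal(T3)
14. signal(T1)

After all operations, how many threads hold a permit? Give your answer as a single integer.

Answer: 0

Derivation:
Step 1: wait(T4) -> count=2 queue=[] holders={T4}
Step 2: wait(T1) -> count=1 queue=[] holders={T1,T4}
Step 3: signal(T4) -> count=2 queue=[] holders={T1}
Step 4: signal(T1) -> count=3 queue=[] holders={none}
Step 5: wait(T1) -> count=2 queue=[] holders={T1}
Step 6: wait(T2) -> count=1 queue=[] holders={T1,T2}
Step 7: wait(T5) -> count=0 queue=[] holders={T1,T2,T5}
Step 8: wait(T3) -> count=0 queue=[T3] holders={T1,T2,T5}
Step 9: wait(T4) -> count=0 queue=[T3,T4] holders={T1,T2,T5}
Step 10: signal(T5) -> count=0 queue=[T4] holders={T1,T2,T3}
Step 11: signal(T2) -> count=0 queue=[] holders={T1,T3,T4}
Step 12: signal(T4) -> count=1 queue=[] holders={T1,T3}
Step 13: signal(T3) -> count=2 queue=[] holders={T1}
Step 14: signal(T1) -> count=3 queue=[] holders={none}
Final holders: {none} -> 0 thread(s)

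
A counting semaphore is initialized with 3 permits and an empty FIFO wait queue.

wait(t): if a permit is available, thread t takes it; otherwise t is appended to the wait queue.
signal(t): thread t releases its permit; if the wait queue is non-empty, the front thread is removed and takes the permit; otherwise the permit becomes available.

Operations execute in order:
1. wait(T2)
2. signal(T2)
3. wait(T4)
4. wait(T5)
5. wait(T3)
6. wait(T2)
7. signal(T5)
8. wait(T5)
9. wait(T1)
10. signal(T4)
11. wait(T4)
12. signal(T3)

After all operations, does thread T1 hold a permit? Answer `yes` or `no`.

Step 1: wait(T2) -> count=2 queue=[] holders={T2}
Step 2: signal(T2) -> count=3 queue=[] holders={none}
Step 3: wait(T4) -> count=2 queue=[] holders={T4}
Step 4: wait(T5) -> count=1 queue=[] holders={T4,T5}
Step 5: wait(T3) -> count=0 queue=[] holders={T3,T4,T5}
Step 6: wait(T2) -> count=0 queue=[T2] holders={T3,T4,T5}
Step 7: signal(T5) -> count=0 queue=[] holders={T2,T3,T4}
Step 8: wait(T5) -> count=0 queue=[T5] holders={T2,T3,T4}
Step 9: wait(T1) -> count=0 queue=[T5,T1] holders={T2,T3,T4}
Step 10: signal(T4) -> count=0 queue=[T1] holders={T2,T3,T5}
Step 11: wait(T4) -> count=0 queue=[T1,T4] holders={T2,T3,T5}
Step 12: signal(T3) -> count=0 queue=[T4] holders={T1,T2,T5}
Final holders: {T1,T2,T5} -> T1 in holders

Answer: yes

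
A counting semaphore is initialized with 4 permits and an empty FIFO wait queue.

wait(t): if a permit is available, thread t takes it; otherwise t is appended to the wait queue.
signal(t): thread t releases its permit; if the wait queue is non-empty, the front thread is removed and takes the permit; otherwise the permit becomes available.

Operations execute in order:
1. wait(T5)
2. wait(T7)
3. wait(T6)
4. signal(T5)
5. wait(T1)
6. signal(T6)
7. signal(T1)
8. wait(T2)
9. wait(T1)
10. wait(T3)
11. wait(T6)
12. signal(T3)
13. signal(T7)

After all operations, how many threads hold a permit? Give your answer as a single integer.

Step 1: wait(T5) -> count=3 queue=[] holders={T5}
Step 2: wait(T7) -> count=2 queue=[] holders={T5,T7}
Step 3: wait(T6) -> count=1 queue=[] holders={T5,T6,T7}
Step 4: signal(T5) -> count=2 queue=[] holders={T6,T7}
Step 5: wait(T1) -> count=1 queue=[] holders={T1,T6,T7}
Step 6: signal(T6) -> count=2 queue=[] holders={T1,T7}
Step 7: signal(T1) -> count=3 queue=[] holders={T7}
Step 8: wait(T2) -> count=2 queue=[] holders={T2,T7}
Step 9: wait(T1) -> count=1 queue=[] holders={T1,T2,T7}
Step 10: wait(T3) -> count=0 queue=[] holders={T1,T2,T3,T7}
Step 11: wait(T6) -> count=0 queue=[T6] holders={T1,T2,T3,T7}
Step 12: signal(T3) -> count=0 queue=[] holders={T1,T2,T6,T7}
Step 13: signal(T7) -> count=1 queue=[] holders={T1,T2,T6}
Final holders: {T1,T2,T6} -> 3 thread(s)

Answer: 3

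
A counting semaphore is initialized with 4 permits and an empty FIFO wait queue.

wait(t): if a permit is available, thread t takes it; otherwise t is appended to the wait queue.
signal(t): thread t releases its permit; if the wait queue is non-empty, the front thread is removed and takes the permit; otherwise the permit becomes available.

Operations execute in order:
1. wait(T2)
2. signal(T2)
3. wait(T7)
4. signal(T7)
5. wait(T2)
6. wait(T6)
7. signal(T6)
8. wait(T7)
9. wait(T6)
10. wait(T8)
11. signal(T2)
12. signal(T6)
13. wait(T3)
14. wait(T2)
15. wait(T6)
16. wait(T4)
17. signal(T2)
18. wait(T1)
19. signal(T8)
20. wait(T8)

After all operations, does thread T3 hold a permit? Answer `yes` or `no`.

Answer: yes

Derivation:
Step 1: wait(T2) -> count=3 queue=[] holders={T2}
Step 2: signal(T2) -> count=4 queue=[] holders={none}
Step 3: wait(T7) -> count=3 queue=[] holders={T7}
Step 4: signal(T7) -> count=4 queue=[] holders={none}
Step 5: wait(T2) -> count=3 queue=[] holders={T2}
Step 6: wait(T6) -> count=2 queue=[] holders={T2,T6}
Step 7: signal(T6) -> count=3 queue=[] holders={T2}
Step 8: wait(T7) -> count=2 queue=[] holders={T2,T7}
Step 9: wait(T6) -> count=1 queue=[] holders={T2,T6,T7}
Step 10: wait(T8) -> count=0 queue=[] holders={T2,T6,T7,T8}
Step 11: signal(T2) -> count=1 queue=[] holders={T6,T7,T8}
Step 12: signal(T6) -> count=2 queue=[] holders={T7,T8}
Step 13: wait(T3) -> count=1 queue=[] holders={T3,T7,T8}
Step 14: wait(T2) -> count=0 queue=[] holders={T2,T3,T7,T8}
Step 15: wait(T6) -> count=0 queue=[T6] holders={T2,T3,T7,T8}
Step 16: wait(T4) -> count=0 queue=[T6,T4] holders={T2,T3,T7,T8}
Step 17: signal(T2) -> count=0 queue=[T4] holders={T3,T6,T7,T8}
Step 18: wait(T1) -> count=0 queue=[T4,T1] holders={T3,T6,T7,T8}
Step 19: signal(T8) -> count=0 queue=[T1] holders={T3,T4,T6,T7}
Step 20: wait(T8) -> count=0 queue=[T1,T8] holders={T3,T4,T6,T7}
Final holders: {T3,T4,T6,T7} -> T3 in holders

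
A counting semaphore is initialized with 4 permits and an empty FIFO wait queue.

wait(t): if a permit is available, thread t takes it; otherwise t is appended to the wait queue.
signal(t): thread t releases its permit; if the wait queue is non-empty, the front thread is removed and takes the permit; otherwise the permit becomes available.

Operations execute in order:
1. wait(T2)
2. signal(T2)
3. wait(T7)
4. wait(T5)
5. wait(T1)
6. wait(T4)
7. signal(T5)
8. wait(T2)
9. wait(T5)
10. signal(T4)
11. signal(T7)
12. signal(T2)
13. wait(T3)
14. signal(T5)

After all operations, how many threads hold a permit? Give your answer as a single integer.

Step 1: wait(T2) -> count=3 queue=[] holders={T2}
Step 2: signal(T2) -> count=4 queue=[] holders={none}
Step 3: wait(T7) -> count=3 queue=[] holders={T7}
Step 4: wait(T5) -> count=2 queue=[] holders={T5,T7}
Step 5: wait(T1) -> count=1 queue=[] holders={T1,T5,T7}
Step 6: wait(T4) -> count=0 queue=[] holders={T1,T4,T5,T7}
Step 7: signal(T5) -> count=1 queue=[] holders={T1,T4,T7}
Step 8: wait(T2) -> count=0 queue=[] holders={T1,T2,T4,T7}
Step 9: wait(T5) -> count=0 queue=[T5] holders={T1,T2,T4,T7}
Step 10: signal(T4) -> count=0 queue=[] holders={T1,T2,T5,T7}
Step 11: signal(T7) -> count=1 queue=[] holders={T1,T2,T5}
Step 12: signal(T2) -> count=2 queue=[] holders={T1,T5}
Step 13: wait(T3) -> count=1 queue=[] holders={T1,T3,T5}
Step 14: signal(T5) -> count=2 queue=[] holders={T1,T3}
Final holders: {T1,T3} -> 2 thread(s)

Answer: 2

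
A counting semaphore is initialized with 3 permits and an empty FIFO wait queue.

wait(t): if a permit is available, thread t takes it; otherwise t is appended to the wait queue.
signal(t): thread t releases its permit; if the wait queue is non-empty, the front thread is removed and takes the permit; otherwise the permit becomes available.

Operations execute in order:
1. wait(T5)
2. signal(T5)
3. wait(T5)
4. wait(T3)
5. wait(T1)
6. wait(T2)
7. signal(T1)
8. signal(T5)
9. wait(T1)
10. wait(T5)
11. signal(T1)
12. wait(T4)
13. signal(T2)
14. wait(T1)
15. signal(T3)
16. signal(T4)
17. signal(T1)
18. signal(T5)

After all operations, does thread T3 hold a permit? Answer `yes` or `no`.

Step 1: wait(T5) -> count=2 queue=[] holders={T5}
Step 2: signal(T5) -> count=3 queue=[] holders={none}
Step 3: wait(T5) -> count=2 queue=[] holders={T5}
Step 4: wait(T3) -> count=1 queue=[] holders={T3,T5}
Step 5: wait(T1) -> count=0 queue=[] holders={T1,T3,T5}
Step 6: wait(T2) -> count=0 queue=[T2] holders={T1,T3,T5}
Step 7: signal(T1) -> count=0 queue=[] holders={T2,T3,T5}
Step 8: signal(T5) -> count=1 queue=[] holders={T2,T3}
Step 9: wait(T1) -> count=0 queue=[] holders={T1,T2,T3}
Step 10: wait(T5) -> count=0 queue=[T5] holders={T1,T2,T3}
Step 11: signal(T1) -> count=0 queue=[] holders={T2,T3,T5}
Step 12: wait(T4) -> count=0 queue=[T4] holders={T2,T3,T5}
Step 13: signal(T2) -> count=0 queue=[] holders={T3,T4,T5}
Step 14: wait(T1) -> count=0 queue=[T1] holders={T3,T4,T5}
Step 15: signal(T3) -> count=0 queue=[] holders={T1,T4,T5}
Step 16: signal(T4) -> count=1 queue=[] holders={T1,T5}
Step 17: signal(T1) -> count=2 queue=[] holders={T5}
Step 18: signal(T5) -> count=3 queue=[] holders={none}
Final holders: {none} -> T3 not in holders

Answer: no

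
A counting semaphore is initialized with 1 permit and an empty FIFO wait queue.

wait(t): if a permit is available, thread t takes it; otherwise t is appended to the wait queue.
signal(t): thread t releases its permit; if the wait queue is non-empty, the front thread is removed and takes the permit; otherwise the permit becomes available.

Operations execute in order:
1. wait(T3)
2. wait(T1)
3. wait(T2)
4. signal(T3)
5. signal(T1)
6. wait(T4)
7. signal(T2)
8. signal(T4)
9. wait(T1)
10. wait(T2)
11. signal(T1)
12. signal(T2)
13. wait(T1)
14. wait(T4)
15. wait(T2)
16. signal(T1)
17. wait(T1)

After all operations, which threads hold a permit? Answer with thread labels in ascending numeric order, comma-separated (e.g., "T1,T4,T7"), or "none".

Answer: T4

Derivation:
Step 1: wait(T3) -> count=0 queue=[] holders={T3}
Step 2: wait(T1) -> count=0 queue=[T1] holders={T3}
Step 3: wait(T2) -> count=0 queue=[T1,T2] holders={T3}
Step 4: signal(T3) -> count=0 queue=[T2] holders={T1}
Step 5: signal(T1) -> count=0 queue=[] holders={T2}
Step 6: wait(T4) -> count=0 queue=[T4] holders={T2}
Step 7: signal(T2) -> count=0 queue=[] holders={T4}
Step 8: signal(T4) -> count=1 queue=[] holders={none}
Step 9: wait(T1) -> count=0 queue=[] holders={T1}
Step 10: wait(T2) -> count=0 queue=[T2] holders={T1}
Step 11: signal(T1) -> count=0 queue=[] holders={T2}
Step 12: signal(T2) -> count=1 queue=[] holders={none}
Step 13: wait(T1) -> count=0 queue=[] holders={T1}
Step 14: wait(T4) -> count=0 queue=[T4] holders={T1}
Step 15: wait(T2) -> count=0 queue=[T4,T2] holders={T1}
Step 16: signal(T1) -> count=0 queue=[T2] holders={T4}
Step 17: wait(T1) -> count=0 queue=[T2,T1] holders={T4}
Final holders: T4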